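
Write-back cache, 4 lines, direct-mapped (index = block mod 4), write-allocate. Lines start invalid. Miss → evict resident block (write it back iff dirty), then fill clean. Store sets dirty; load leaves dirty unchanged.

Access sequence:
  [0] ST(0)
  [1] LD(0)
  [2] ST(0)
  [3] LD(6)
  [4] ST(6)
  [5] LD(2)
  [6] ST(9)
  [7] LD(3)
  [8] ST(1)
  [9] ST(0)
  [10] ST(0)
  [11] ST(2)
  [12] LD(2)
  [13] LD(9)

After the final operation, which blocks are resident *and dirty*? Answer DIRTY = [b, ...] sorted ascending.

0: W B0 -> L0 miss  d=D]
1: R B0 -> L0 hit  d=D]
2: W B0 -> L0 hit  d=D]
3: R B6 -> L2 miss  d=-]
4: W B6 -> L2 hit  d=D]
5: R B2 -> L2 miss wb->B6  d=-]
6: W B9 -> L1 miss  d=D]
7: R B3 -> L3 miss  d=-]
8: W B1 -> L1 miss wb->B9  d=D]
9: W B0 -> L0 hit  d=D]
10: W B0 -> L0 hit  d=D]
11: W B2 -> L2 hit  d=D]
12: R B2 -> L2 hit  d=D]
13: R B9 -> L1 miss wb->B1  d=-]

DIRTY = [0, 2]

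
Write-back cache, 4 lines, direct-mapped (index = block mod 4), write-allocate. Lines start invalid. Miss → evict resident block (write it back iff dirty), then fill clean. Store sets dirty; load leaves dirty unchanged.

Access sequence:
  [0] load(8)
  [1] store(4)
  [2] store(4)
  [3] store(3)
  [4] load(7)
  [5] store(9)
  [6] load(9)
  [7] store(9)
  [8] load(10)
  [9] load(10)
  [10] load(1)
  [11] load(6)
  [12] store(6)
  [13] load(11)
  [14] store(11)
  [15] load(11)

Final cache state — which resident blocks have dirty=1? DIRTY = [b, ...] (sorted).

0: R B8 -> L0 miss  d=-]
1: W B4 -> L0 miss  d=D]
2: W B4 -> L0 hit  d=D]
3: W B3 -> L3 miss  d=D]
4: R B7 -> L3 miss wb->B3  d=-]
5: W B9 -> L1 miss  d=D]
6: R B9 -> L1 hit  d=D]
7: W B9 -> L1 hit  d=D]
8: R B10 -> L2 miss  d=-]
9: R B10 -> L2 hit  d=-]
10: R B1 -> L1 miss wb->B9  d=-]
11: R B6 -> L2 miss  d=-]
12: W B6 -> L2 hit  d=D]
13: R B11 -> L3 miss  d=-]
14: W B11 -> L3 hit  d=D]
15: R B11 -> L3 hit  d=D]

DIRTY = [4, 6, 11]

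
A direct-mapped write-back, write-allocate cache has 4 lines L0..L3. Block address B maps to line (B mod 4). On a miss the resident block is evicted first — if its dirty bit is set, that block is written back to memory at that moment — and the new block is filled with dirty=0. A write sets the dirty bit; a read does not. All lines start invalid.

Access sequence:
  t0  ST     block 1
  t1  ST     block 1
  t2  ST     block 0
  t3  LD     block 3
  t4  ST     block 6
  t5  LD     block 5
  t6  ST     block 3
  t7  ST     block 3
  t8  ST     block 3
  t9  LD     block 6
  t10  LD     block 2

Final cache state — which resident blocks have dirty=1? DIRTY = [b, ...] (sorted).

0: W B1 -> L1 miss  d=D]
1: W B1 -> L1 hit  d=D]
2: W B0 -> L0 miss  d=D]
3: R B3 -> L3 miss  d=-]
4: W B6 -> L2 miss  d=D]
5: R B5 -> L1 miss wb->B1  d=-]
6: W B3 -> L3 hit  d=D]
7: W B3 -> L3 hit  d=D]
8: W B3 -> L3 hit  d=D]
9: R B6 -> L2 hit  d=D]
10: R B2 -> L2 miss wb->B6  d=-]

DIRTY = [0, 3]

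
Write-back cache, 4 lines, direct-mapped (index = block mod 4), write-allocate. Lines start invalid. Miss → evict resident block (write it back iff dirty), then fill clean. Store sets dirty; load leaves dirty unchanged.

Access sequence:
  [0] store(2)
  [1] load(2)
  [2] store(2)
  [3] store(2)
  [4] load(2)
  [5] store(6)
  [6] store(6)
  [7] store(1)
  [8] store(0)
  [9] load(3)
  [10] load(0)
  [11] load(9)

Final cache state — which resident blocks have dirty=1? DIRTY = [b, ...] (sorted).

0: W B2 → L2 miss [D]
1: R B2 → L2 hit [D]
2: W B2 → L2 hit [D]
3: W B2 → L2 hit [D]
4: R B2 → L2 hit [D]
5: W B6 → L2 miss wb→B2 [D]
6: W B6 → L2 hit [D]
7: W B1 → L1 miss [D]
8: W B0 → L0 miss [D]
9: R B3 → L3 miss [-]
10: R B0 → L0 hit [D]
11: R B9 → L1 miss wb→B1 [-]

DIRTY = [0, 6]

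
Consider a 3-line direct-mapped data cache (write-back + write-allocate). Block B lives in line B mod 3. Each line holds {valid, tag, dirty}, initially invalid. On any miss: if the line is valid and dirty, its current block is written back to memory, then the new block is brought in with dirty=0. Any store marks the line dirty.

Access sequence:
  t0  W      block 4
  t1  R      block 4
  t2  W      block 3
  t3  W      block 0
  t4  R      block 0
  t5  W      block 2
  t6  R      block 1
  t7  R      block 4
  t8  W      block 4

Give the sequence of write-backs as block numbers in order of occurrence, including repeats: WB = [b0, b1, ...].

WB = [3, 4]

  0 | W B4 → L1 miss [D]
  1 | R B4 → L1 hit [D]
  2 | W B3 → L0 miss [D]
  3 | W B0 → L0 miss wb→B3 [D]
  4 | R B0 → L0 hit [D]
  5 | W B2 → L2 miss [D]
  6 | R B1 → L1 miss wb→B4 [-]
  7 | R B4 → L1 miss [-]
  8 | W B4 → L1 hit [D]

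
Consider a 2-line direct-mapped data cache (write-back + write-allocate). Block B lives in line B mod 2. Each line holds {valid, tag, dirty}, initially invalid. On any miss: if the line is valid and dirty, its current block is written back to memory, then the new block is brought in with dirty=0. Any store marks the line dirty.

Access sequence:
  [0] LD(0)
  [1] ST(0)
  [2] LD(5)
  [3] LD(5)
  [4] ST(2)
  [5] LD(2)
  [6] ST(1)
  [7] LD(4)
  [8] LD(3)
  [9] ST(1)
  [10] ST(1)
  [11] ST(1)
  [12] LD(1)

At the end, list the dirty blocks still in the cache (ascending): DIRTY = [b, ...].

0: R B0 → L0 miss [-]
1: W B0 → L0 hit [D]
2: R B5 → L1 miss [-]
3: R B5 → L1 hit [-]
4: W B2 → L0 miss wb→B0 [D]
5: R B2 → L0 hit [D]
6: W B1 → L1 miss [D]
7: R B4 → L0 miss wb→B2 [-]
8: R B3 → L1 miss wb→B1 [-]
9: W B1 → L1 miss [D]
10: W B1 → L1 hit [D]
11: W B1 → L1 hit [D]
12: R B1 → L1 hit [D]

DIRTY = [1]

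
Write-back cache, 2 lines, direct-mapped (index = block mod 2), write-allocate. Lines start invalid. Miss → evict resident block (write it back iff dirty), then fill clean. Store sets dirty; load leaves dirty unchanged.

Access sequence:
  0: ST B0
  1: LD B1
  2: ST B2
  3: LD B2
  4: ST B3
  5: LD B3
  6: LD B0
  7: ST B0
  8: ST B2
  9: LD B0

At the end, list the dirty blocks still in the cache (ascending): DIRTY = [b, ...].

DIRTY = [3]

0: W B0 -> L0 miss  d=D]
1: R B1 -> L1 miss  d=-]
2: W B2 -> L0 miss wb->B0  d=D]
3: R B2 -> L0 hit  d=D]
4: W B3 -> L1 miss  d=D]
5: R B3 -> L1 hit  d=D]
6: R B0 -> L0 miss wb->B2  d=-]
7: W B0 -> L0 hit  d=D]
8: W B2 -> L0 miss wb->B0  d=D]
9: R B0 -> L0 miss wb->B2  d=-]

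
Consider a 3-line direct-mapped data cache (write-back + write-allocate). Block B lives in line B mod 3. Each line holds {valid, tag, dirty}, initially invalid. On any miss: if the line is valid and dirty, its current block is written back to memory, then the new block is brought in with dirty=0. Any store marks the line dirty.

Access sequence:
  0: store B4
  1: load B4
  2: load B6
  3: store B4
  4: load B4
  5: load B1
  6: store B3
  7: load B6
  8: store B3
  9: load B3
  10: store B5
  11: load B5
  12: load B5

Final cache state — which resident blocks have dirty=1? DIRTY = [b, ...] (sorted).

0: W B4 → L1 miss [D]
1: R B4 → L1 hit [D]
2: R B6 → L0 miss [-]
3: W B4 → L1 hit [D]
4: R B4 → L1 hit [D]
5: R B1 → L1 miss wb→B4 [-]
6: W B3 → L0 miss [D]
7: R B6 → L0 miss wb→B3 [-]
8: W B3 → L0 miss [D]
9: R B3 → L0 hit [D]
10: W B5 → L2 miss [D]
11: R B5 → L2 hit [D]
12: R B5 → L2 hit [D]

DIRTY = [3, 5]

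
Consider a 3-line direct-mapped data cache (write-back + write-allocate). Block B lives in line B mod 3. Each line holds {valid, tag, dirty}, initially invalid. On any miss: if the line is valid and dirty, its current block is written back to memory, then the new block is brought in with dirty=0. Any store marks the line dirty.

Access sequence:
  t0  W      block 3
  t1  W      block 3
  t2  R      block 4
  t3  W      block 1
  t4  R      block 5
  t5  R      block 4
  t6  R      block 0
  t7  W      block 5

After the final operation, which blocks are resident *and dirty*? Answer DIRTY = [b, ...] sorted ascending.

0: W B3 → L0 miss [D]
1: W B3 → L0 hit [D]
2: R B4 → L1 miss [-]
3: W B1 → L1 miss [D]
4: R B5 → L2 miss [-]
5: R B4 → L1 miss wb→B1 [-]
6: R B0 → L0 miss wb→B3 [-]
7: W B5 → L2 hit [D]

DIRTY = [5]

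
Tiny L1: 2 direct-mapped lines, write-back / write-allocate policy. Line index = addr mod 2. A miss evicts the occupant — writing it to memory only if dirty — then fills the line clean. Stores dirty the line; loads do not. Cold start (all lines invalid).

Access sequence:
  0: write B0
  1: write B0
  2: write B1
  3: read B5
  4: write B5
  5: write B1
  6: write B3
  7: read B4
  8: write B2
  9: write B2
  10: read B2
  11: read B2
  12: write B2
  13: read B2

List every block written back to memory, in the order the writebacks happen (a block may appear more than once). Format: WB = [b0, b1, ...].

0: W B0 -> L0 miss  d=D]
1: W B0 -> L0 hit  d=D]
2: W B1 -> L1 miss  d=D]
3: R B5 -> L1 miss wb->B1  d=-]
4: W B5 -> L1 hit  d=D]
5: W B1 -> L1 miss wb->B5  d=D]
6: W B3 -> L1 miss wb->B1  d=D]
7: R B4 -> L0 miss wb->B0  d=-]
8: W B2 -> L0 miss  d=D]
9: W B2 -> L0 hit  d=D]
10: R B2 -> L0 hit  d=D]
11: R B2 -> L0 hit  d=D]
12: W B2 -> L0 hit  d=D]
13: R B2 -> L0 hit  d=D]

WB = [1, 5, 1, 0]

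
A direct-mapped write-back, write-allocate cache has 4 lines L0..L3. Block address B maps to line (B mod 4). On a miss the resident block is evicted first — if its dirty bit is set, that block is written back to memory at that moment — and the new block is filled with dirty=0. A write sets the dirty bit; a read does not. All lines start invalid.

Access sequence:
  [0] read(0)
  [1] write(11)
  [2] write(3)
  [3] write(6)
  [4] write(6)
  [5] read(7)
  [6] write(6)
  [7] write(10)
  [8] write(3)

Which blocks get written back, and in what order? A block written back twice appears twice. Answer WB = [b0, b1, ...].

  0 | R B0 → L0 miss [-]
  1 | W B11 → L3 miss [D]
  2 | W B3 → L3 miss wb→B11 [D]
  3 | W B6 → L2 miss [D]
  4 | W B6 → L2 hit [D]
  5 | R B7 → L3 miss wb→B3 [-]
  6 | W B6 → L2 hit [D]
  7 | W B10 → L2 miss wb→B6 [D]
  8 | W B3 → L3 miss [D]

WB = [11, 3, 6]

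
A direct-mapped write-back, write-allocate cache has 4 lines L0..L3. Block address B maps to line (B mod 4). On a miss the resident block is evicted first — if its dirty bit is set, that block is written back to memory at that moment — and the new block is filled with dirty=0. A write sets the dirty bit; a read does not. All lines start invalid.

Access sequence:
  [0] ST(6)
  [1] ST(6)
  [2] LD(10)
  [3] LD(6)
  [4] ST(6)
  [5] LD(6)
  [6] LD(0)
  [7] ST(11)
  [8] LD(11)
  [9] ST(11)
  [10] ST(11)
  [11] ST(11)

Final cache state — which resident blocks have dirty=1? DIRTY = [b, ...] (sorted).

DIRTY = [6, 11]

  0 | W B6 → L2 miss [D]
  1 | W B6 → L2 hit [D]
  2 | R B10 → L2 miss wb→B6 [-]
  3 | R B6 → L2 miss [-]
  4 | W B6 → L2 hit [D]
  5 | R B6 → L2 hit [D]
  6 | R B0 → L0 miss [-]
  7 | W B11 → L3 miss [D]
  8 | R B11 → L3 hit [D]
  9 | W B11 → L3 hit [D]
  10 | W B11 → L3 hit [D]
  11 | W B11 → L3 hit [D]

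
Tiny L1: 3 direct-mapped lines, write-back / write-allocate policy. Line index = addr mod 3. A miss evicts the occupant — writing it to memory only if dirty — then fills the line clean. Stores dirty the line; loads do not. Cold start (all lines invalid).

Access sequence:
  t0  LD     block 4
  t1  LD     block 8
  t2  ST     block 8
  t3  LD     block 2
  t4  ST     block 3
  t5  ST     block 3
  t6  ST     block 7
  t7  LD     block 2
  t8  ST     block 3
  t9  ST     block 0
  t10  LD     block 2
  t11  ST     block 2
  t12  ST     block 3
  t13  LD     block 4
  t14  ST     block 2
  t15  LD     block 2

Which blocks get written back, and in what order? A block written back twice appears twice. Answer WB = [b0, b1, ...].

  0 | R B4 → L1 miss [-]
  1 | R B8 → L2 miss [-]
  2 | W B8 → L2 hit [D]
  3 | R B2 → L2 miss wb→B8 [-]
  4 | W B3 → L0 miss [D]
  5 | W B3 → L0 hit [D]
  6 | W B7 → L1 miss [D]
  7 | R B2 → L2 hit [-]
  8 | W B3 → L0 hit [D]
  9 | W B0 → L0 miss wb→B3 [D]
  10 | R B2 → L2 hit [-]
  11 | W B2 → L2 hit [D]
  12 | W B3 → L0 miss wb→B0 [D]
  13 | R B4 → L1 miss wb→B7 [-]
  14 | W B2 → L2 hit [D]
  15 | R B2 → L2 hit [D]

WB = [8, 3, 0, 7]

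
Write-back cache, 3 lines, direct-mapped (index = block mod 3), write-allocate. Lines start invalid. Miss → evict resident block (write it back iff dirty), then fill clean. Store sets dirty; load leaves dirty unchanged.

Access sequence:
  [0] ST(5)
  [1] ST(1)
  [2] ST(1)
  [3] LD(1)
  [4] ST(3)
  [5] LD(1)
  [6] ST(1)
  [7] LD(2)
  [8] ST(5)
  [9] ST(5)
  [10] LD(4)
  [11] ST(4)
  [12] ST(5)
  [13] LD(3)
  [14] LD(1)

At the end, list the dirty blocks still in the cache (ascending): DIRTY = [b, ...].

  0 | W B5 → L2 miss [D]
  1 | W B1 → L1 miss [D]
  2 | W B1 → L1 hit [D]
  3 | R B1 → L1 hit [D]
  4 | W B3 → L0 miss [D]
  5 | R B1 → L1 hit [D]
  6 | W B1 → L1 hit [D]
  7 | R B2 → L2 miss wb→B5 [-]
  8 | W B5 → L2 miss [D]
  9 | W B5 → L2 hit [D]
  10 | R B4 → L1 miss wb→B1 [-]
  11 | W B4 → L1 hit [D]
  12 | W B5 → L2 hit [D]
  13 | R B3 → L0 hit [D]
  14 | R B1 → L1 miss wb→B4 [-]

DIRTY = [3, 5]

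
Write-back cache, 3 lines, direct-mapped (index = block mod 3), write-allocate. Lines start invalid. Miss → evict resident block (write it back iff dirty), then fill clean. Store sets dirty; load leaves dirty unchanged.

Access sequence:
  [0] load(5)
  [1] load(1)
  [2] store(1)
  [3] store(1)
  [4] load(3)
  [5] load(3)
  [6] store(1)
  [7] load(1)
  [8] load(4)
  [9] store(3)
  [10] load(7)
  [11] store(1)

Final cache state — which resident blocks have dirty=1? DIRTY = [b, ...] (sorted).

DIRTY = [1, 3]

0: R B5 → L2 miss [-]
1: R B1 → L1 miss [-]
2: W B1 → L1 hit [D]
3: W B1 → L1 hit [D]
4: R B3 → L0 miss [-]
5: R B3 → L0 hit [-]
6: W B1 → L1 hit [D]
7: R B1 → L1 hit [D]
8: R B4 → L1 miss wb→B1 [-]
9: W B3 → L0 hit [D]
10: R B7 → L1 miss [-]
11: W B1 → L1 miss [D]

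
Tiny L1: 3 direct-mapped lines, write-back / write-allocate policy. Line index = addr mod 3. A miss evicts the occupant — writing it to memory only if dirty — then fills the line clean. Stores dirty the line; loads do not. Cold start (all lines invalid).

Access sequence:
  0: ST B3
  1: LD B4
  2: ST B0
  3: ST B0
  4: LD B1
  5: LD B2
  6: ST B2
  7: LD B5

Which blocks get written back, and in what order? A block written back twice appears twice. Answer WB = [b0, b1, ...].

  0 | W B3 → L0 miss [D]
  1 | R B4 → L1 miss [-]
  2 | W B0 → L0 miss wb→B3 [D]
  3 | W B0 → L0 hit [D]
  4 | R B1 → L1 miss [-]
  5 | R B2 → L2 miss [-]
  6 | W B2 → L2 hit [D]
  7 | R B5 → L2 miss wb→B2 [-]

WB = [3, 2]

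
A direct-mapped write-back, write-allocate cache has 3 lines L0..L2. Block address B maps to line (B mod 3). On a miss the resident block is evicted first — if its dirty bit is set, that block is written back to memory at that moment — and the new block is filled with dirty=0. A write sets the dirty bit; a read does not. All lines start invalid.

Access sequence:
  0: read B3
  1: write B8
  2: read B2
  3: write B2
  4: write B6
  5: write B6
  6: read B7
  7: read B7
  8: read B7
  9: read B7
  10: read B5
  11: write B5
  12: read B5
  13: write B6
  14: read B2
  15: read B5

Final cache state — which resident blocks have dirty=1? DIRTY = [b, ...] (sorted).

DIRTY = [6]

  0 | R B3 → L0 miss [-]
  1 | W B8 → L2 miss [D]
  2 | R B2 → L2 miss wb→B8 [-]
  3 | W B2 → L2 hit [D]
  4 | W B6 → L0 miss [D]
  5 | W B6 → L0 hit [D]
  6 | R B7 → L1 miss [-]
  7 | R B7 → L1 hit [-]
  8 | R B7 → L1 hit [-]
  9 | R B7 → L1 hit [-]
  10 | R B5 → L2 miss wb→B2 [-]
  11 | W B5 → L2 hit [D]
  12 | R B5 → L2 hit [D]
  13 | W B6 → L0 hit [D]
  14 | R B2 → L2 miss wb→B5 [-]
  15 | R B5 → L2 miss [-]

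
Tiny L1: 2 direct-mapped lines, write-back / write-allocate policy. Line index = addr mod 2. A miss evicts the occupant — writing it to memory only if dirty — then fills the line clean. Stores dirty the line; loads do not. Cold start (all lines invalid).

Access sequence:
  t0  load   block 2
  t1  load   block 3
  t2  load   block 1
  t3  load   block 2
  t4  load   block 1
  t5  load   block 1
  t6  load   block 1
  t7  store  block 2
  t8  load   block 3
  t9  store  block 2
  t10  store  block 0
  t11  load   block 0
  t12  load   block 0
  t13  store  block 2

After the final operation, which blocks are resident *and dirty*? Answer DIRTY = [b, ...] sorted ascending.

0: R B2 -> L0 miss  d=-]
1: R B3 -> L1 miss  d=-]
2: R B1 -> L1 miss  d=-]
3: R B2 -> L0 hit  d=-]
4: R B1 -> L1 hit  d=-]
5: R B1 -> L1 hit  d=-]
6: R B1 -> L1 hit  d=-]
7: W B2 -> L0 hit  d=D]
8: R B3 -> L1 miss  d=-]
9: W B2 -> L0 hit  d=D]
10: W B0 -> L0 miss wb->B2  d=D]
11: R B0 -> L0 hit  d=D]
12: R B0 -> L0 hit  d=D]
13: W B2 -> L0 miss wb->B0  d=D]

DIRTY = [2]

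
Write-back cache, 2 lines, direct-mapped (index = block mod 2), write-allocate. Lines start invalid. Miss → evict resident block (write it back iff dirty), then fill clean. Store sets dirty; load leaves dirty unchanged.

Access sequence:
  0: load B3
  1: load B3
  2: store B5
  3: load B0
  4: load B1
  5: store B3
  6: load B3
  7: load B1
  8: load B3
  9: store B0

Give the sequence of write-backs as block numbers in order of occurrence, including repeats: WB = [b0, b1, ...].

WB = [5, 3]

0: R B3 → L1 miss [-]
1: R B3 → L1 hit [-]
2: W B5 → L1 miss [D]
3: R B0 → L0 miss [-]
4: R B1 → L1 miss wb→B5 [-]
5: W B3 → L1 miss [D]
6: R B3 → L1 hit [D]
7: R B1 → L1 miss wb→B3 [-]
8: R B3 → L1 miss [-]
9: W B0 → L0 hit [D]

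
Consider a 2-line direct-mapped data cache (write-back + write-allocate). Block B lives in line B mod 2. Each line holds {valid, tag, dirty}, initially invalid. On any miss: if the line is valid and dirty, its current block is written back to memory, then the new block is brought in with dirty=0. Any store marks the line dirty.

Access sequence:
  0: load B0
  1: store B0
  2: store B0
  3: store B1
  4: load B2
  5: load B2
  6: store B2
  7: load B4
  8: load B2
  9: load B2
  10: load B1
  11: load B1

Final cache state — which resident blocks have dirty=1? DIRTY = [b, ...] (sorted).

DIRTY = [1]

0: R B0 -> L0 miss  d=-]
1: W B0 -> L0 hit  d=D]
2: W B0 -> L0 hit  d=D]
3: W B1 -> L1 miss  d=D]
4: R B2 -> L0 miss wb->B0  d=-]
5: R B2 -> L0 hit  d=-]
6: W B2 -> L0 hit  d=D]
7: R B4 -> L0 miss wb->B2  d=-]
8: R B2 -> L0 miss  d=-]
9: R B2 -> L0 hit  d=-]
10: R B1 -> L1 hit  d=D]
11: R B1 -> L1 hit  d=D]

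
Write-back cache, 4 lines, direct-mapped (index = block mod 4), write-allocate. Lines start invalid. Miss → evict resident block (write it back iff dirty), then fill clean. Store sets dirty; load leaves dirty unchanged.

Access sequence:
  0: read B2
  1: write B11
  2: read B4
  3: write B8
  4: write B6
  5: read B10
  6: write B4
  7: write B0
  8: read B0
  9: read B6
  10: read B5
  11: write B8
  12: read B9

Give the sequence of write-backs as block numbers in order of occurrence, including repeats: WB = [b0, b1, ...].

WB = [6, 8, 4, 0]

  0 | R B2 → L2 miss [-]
  1 | W B11 → L3 miss [D]
  2 | R B4 → L0 miss [-]
  3 | W B8 → L0 miss [D]
  4 | W B6 → L2 miss [D]
  5 | R B10 → L2 miss wb→B6 [-]
  6 | W B4 → L0 miss wb→B8 [D]
  7 | W B0 → L0 miss wb→B4 [D]
  8 | R B0 → L0 hit [D]
  9 | R B6 → L2 miss [-]
  10 | R B5 → L1 miss [-]
  11 | W B8 → L0 miss wb→B0 [D]
  12 | R B9 → L1 miss [-]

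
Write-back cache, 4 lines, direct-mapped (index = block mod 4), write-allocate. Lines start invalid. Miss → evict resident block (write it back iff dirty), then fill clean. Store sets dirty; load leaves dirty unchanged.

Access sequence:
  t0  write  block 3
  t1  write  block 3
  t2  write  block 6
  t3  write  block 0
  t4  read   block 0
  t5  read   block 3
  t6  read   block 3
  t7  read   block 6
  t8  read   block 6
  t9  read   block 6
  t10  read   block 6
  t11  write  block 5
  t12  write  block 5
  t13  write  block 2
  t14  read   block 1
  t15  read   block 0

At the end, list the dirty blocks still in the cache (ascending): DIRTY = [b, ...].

DIRTY = [0, 2, 3]

  0 | W B3 → L3 miss [D]
  1 | W B3 → L3 hit [D]
  2 | W B6 → L2 miss [D]
  3 | W B0 → L0 miss [D]
  4 | R B0 → L0 hit [D]
  5 | R B3 → L3 hit [D]
  6 | R B3 → L3 hit [D]
  7 | R B6 → L2 hit [D]
  8 | R B6 → L2 hit [D]
  9 | R B6 → L2 hit [D]
  10 | R B6 → L2 hit [D]
  11 | W B5 → L1 miss [D]
  12 | W B5 → L1 hit [D]
  13 | W B2 → L2 miss wb→B6 [D]
  14 | R B1 → L1 miss wb→B5 [-]
  15 | R B0 → L0 hit [D]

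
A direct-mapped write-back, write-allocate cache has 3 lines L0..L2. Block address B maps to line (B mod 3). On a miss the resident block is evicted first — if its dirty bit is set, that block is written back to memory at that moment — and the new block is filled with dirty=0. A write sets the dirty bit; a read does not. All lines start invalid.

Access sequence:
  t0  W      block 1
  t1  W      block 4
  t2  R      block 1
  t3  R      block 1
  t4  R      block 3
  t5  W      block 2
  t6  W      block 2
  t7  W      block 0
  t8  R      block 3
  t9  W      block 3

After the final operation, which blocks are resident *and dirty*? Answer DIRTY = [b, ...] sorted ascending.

0: W B1 -> L1 miss  d=D]
1: W B4 -> L1 miss wb->B1  d=D]
2: R B1 -> L1 miss wb->B4  d=-]
3: R B1 -> L1 hit  d=-]
4: R B3 -> L0 miss  d=-]
5: W B2 -> L2 miss  d=D]
6: W B2 -> L2 hit  d=D]
7: W B0 -> L0 miss  d=D]
8: R B3 -> L0 miss wb->B0  d=-]
9: W B3 -> L0 hit  d=D]

DIRTY = [2, 3]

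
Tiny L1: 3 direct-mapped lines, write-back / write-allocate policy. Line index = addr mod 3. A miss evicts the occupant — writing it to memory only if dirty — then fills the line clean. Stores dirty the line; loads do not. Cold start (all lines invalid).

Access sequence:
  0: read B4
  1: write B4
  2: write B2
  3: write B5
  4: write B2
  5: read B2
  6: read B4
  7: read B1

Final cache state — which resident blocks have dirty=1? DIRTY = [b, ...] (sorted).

DIRTY = [2]

0: R B4 -> L1 miss  d=-]
1: W B4 -> L1 hit  d=D]
2: W B2 -> L2 miss  d=D]
3: W B5 -> L2 miss wb->B2  d=D]
4: W B2 -> L2 miss wb->B5  d=D]
5: R B2 -> L2 hit  d=D]
6: R B4 -> L1 hit  d=D]
7: R B1 -> L1 miss wb->B4  d=-]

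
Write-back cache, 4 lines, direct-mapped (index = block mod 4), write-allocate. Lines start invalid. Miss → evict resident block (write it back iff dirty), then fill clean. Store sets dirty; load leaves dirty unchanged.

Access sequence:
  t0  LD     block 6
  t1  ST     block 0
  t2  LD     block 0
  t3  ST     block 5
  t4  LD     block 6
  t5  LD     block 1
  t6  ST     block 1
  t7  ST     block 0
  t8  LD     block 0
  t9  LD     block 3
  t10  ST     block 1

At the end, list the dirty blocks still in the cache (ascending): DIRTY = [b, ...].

DIRTY = [0, 1]

  0 | R B6 → L2 miss [-]
  1 | W B0 → L0 miss [D]
  2 | R B0 → L0 hit [D]
  3 | W B5 → L1 miss [D]
  4 | R B6 → L2 hit [-]
  5 | R B1 → L1 miss wb→B5 [-]
  6 | W B1 → L1 hit [D]
  7 | W B0 → L0 hit [D]
  8 | R B0 → L0 hit [D]
  9 | R B3 → L3 miss [-]
  10 | W B1 → L1 hit [D]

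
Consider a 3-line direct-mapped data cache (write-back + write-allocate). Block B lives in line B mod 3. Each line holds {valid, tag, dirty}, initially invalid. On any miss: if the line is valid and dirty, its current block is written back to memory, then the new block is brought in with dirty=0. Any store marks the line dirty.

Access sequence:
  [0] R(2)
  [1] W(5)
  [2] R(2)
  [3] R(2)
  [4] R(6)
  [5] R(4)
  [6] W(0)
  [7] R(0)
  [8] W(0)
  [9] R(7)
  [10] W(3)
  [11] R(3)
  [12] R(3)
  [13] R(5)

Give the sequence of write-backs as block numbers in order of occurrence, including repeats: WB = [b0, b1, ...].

  0 | R B2 → L2 miss [-]
  1 | W B5 → L2 miss [D]
  2 | R B2 → L2 miss wb→B5 [-]
  3 | R B2 → L2 hit [-]
  4 | R B6 → L0 miss [-]
  5 | R B4 → L1 miss [-]
  6 | W B0 → L0 miss [D]
  7 | R B0 → L0 hit [D]
  8 | W B0 → L0 hit [D]
  9 | R B7 → L1 miss [-]
  10 | W B3 → L0 miss wb→B0 [D]
  11 | R B3 → L0 hit [D]
  12 | R B3 → L0 hit [D]
  13 | R B5 → L2 miss [-]

WB = [5, 0]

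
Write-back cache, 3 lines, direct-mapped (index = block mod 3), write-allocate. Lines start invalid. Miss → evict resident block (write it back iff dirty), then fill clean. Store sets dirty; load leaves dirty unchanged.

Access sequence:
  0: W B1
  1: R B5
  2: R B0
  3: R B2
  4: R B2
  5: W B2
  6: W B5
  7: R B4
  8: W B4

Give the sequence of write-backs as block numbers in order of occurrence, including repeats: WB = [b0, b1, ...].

WB = [2, 1]

0: W B1 → L1 miss [D]
1: R B5 → L2 miss [-]
2: R B0 → L0 miss [-]
3: R B2 → L2 miss [-]
4: R B2 → L2 hit [-]
5: W B2 → L2 hit [D]
6: W B5 → L2 miss wb→B2 [D]
7: R B4 → L1 miss wb→B1 [-]
8: W B4 → L1 hit [D]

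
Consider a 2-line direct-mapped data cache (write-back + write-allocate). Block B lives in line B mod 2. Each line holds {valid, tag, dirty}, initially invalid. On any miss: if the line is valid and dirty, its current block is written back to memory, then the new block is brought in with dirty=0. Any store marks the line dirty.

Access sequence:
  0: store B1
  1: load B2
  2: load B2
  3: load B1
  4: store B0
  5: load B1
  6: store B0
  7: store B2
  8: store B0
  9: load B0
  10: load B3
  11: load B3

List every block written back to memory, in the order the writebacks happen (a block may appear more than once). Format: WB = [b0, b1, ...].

WB = [0, 2, 1]

0: W B1 -> L1 miss  d=D]
1: R B2 -> L0 miss  d=-]
2: R B2 -> L0 hit  d=-]
3: R B1 -> L1 hit  d=D]
4: W B0 -> L0 miss  d=D]
5: R B1 -> L1 hit  d=D]
6: W B0 -> L0 hit  d=D]
7: W B2 -> L0 miss wb->B0  d=D]
8: W B0 -> L0 miss wb->B2  d=D]
9: R B0 -> L0 hit  d=D]
10: R B3 -> L1 miss wb->B1  d=-]
11: R B3 -> L1 hit  d=-]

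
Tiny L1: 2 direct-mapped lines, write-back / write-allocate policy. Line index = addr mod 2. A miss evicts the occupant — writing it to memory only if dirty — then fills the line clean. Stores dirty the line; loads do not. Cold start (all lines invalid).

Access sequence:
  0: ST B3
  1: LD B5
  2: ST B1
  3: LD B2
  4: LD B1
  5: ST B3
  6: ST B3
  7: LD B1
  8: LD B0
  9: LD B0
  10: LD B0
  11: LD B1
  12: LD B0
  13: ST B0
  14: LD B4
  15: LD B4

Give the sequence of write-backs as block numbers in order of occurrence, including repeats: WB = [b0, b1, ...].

  0 | W B3 → L1 miss [D]
  1 | R B5 → L1 miss wb→B3 [-]
  2 | W B1 → L1 miss [D]
  3 | R B2 → L0 miss [-]
  4 | R B1 → L1 hit [D]
  5 | W B3 → L1 miss wb→B1 [D]
  6 | W B3 → L1 hit [D]
  7 | R B1 → L1 miss wb→B3 [-]
  8 | R B0 → L0 miss [-]
  9 | R B0 → L0 hit [-]
  10 | R B0 → L0 hit [-]
  11 | R B1 → L1 hit [-]
  12 | R B0 → L0 hit [-]
  13 | W B0 → L0 hit [D]
  14 | R B4 → L0 miss wb→B0 [-]
  15 | R B4 → L0 hit [-]

WB = [3, 1, 3, 0]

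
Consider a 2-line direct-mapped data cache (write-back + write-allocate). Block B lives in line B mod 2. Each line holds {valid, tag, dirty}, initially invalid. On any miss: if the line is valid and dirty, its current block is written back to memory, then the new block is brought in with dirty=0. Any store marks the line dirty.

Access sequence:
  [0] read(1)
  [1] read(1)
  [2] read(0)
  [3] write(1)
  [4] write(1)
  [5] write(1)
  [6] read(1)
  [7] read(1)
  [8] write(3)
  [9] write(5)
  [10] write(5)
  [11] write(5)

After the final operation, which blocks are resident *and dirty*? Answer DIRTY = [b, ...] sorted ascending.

  0 | R B1 → L1 miss [-]
  1 | R B1 → L1 hit [-]
  2 | R B0 → L0 miss [-]
  3 | W B1 → L1 hit [D]
  4 | W B1 → L1 hit [D]
  5 | W B1 → L1 hit [D]
  6 | R B1 → L1 hit [D]
  7 | R B1 → L1 hit [D]
  8 | W B3 → L1 miss wb→B1 [D]
  9 | W B5 → L1 miss wb→B3 [D]
  10 | W B5 → L1 hit [D]
  11 | W B5 → L1 hit [D]

DIRTY = [5]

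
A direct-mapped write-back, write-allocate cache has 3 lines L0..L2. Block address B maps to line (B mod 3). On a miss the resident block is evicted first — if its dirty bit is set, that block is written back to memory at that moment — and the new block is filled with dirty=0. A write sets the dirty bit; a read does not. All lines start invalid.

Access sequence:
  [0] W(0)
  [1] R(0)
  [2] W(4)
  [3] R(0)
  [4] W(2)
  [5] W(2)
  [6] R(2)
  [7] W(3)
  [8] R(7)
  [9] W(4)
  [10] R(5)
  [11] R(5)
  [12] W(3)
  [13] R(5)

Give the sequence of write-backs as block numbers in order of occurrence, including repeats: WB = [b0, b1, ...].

0: W B0 -> L0 miss  d=D]
1: R B0 -> L0 hit  d=D]
2: W B4 -> L1 miss  d=D]
3: R B0 -> L0 hit  d=D]
4: W B2 -> L2 miss  d=D]
5: W B2 -> L2 hit  d=D]
6: R B2 -> L2 hit  d=D]
7: W B3 -> L0 miss wb->B0  d=D]
8: R B7 -> L1 miss wb->B4  d=-]
9: W B4 -> L1 miss  d=D]
10: R B5 -> L2 miss wb->B2  d=-]
11: R B5 -> L2 hit  d=-]
12: W B3 -> L0 hit  d=D]
13: R B5 -> L2 hit  d=-]

WB = [0, 4, 2]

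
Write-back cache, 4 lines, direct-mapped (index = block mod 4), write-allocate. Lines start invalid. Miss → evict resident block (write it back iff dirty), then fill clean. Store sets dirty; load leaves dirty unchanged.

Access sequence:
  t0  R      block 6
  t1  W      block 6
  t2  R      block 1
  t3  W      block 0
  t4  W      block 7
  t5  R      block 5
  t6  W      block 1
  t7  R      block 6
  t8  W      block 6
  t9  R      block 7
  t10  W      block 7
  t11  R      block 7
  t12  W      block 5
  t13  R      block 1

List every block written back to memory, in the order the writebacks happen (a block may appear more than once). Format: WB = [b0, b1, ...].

WB = [1, 5]

  0 | R B6 → L2 miss [-]
  1 | W B6 → L2 hit [D]
  2 | R B1 → L1 miss [-]
  3 | W B0 → L0 miss [D]
  4 | W B7 → L3 miss [D]
  5 | R B5 → L1 miss [-]
  6 | W B1 → L1 miss [D]
  7 | R B6 → L2 hit [D]
  8 | W B6 → L2 hit [D]
  9 | R B7 → L3 hit [D]
  10 | W B7 → L3 hit [D]
  11 | R B7 → L3 hit [D]
  12 | W B5 → L1 miss wb→B1 [D]
  13 | R B1 → L1 miss wb→B5 [-]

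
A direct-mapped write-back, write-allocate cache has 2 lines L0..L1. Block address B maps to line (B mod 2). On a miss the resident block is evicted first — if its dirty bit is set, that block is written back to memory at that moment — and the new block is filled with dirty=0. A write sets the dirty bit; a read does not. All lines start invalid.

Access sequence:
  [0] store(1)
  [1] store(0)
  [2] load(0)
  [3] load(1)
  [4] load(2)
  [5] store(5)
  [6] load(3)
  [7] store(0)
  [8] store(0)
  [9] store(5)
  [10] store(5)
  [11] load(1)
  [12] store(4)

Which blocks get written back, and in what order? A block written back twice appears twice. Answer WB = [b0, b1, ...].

WB = [0, 1, 5, 5, 0]

  0 | W B1 → L1 miss [D]
  1 | W B0 → L0 miss [D]
  2 | R B0 → L0 hit [D]
  3 | R B1 → L1 hit [D]
  4 | R B2 → L0 miss wb→B0 [-]
  5 | W B5 → L1 miss wb→B1 [D]
  6 | R B3 → L1 miss wb→B5 [-]
  7 | W B0 → L0 miss [D]
  8 | W B0 → L0 hit [D]
  9 | W B5 → L1 miss [D]
  10 | W B5 → L1 hit [D]
  11 | R B1 → L1 miss wb→B5 [-]
  12 | W B4 → L0 miss wb→B0 [D]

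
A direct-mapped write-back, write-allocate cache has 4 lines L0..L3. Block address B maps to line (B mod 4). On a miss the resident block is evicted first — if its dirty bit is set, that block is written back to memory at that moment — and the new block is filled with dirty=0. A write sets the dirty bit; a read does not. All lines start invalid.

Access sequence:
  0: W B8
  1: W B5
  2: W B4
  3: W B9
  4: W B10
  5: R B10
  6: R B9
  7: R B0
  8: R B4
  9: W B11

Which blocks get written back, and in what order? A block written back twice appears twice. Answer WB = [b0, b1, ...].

0: W B8 -> L0 miss  d=D]
1: W B5 -> L1 miss  d=D]
2: W B4 -> L0 miss wb->B8  d=D]
3: W B9 -> L1 miss wb->B5  d=D]
4: W B10 -> L2 miss  d=D]
5: R B10 -> L2 hit  d=D]
6: R B9 -> L1 hit  d=D]
7: R B0 -> L0 miss wb->B4  d=-]
8: R B4 -> L0 miss  d=-]
9: W B11 -> L3 miss  d=D]

WB = [8, 5, 4]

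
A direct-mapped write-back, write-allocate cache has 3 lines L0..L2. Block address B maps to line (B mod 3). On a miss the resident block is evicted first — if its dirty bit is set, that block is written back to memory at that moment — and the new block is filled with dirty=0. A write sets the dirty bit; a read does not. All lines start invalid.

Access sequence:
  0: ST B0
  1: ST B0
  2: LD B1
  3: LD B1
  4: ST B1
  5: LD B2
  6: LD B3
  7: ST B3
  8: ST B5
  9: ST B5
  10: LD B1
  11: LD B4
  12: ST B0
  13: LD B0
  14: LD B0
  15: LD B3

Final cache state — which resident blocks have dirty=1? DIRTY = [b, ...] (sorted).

0: W B0 -> L0 miss  d=D]
1: W B0 -> L0 hit  d=D]
2: R B1 -> L1 miss  d=-]
3: R B1 -> L1 hit  d=-]
4: W B1 -> L1 hit  d=D]
5: R B2 -> L2 miss  d=-]
6: R B3 -> L0 miss wb->B0  d=-]
7: W B3 -> L0 hit  d=D]
8: W B5 -> L2 miss  d=D]
9: W B5 -> L2 hit  d=D]
10: R B1 -> L1 hit  d=D]
11: R B4 -> L1 miss wb->B1  d=-]
12: W B0 -> L0 miss wb->B3  d=D]
13: R B0 -> L0 hit  d=D]
14: R B0 -> L0 hit  d=D]
15: R B3 -> L0 miss wb->B0  d=-]

DIRTY = [5]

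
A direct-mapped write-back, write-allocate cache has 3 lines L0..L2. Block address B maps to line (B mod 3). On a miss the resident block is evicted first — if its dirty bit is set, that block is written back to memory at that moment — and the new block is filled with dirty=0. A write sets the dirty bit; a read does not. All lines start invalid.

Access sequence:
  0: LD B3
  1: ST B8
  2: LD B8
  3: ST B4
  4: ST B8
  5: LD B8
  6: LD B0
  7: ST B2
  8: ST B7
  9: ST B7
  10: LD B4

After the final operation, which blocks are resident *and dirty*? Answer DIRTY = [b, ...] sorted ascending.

  0 | R B3 → L0 miss [-]
  1 | W B8 → L2 miss [D]
  2 | R B8 → L2 hit [D]
  3 | W B4 → L1 miss [D]
  4 | W B8 → L2 hit [D]
  5 | R B8 → L2 hit [D]
  6 | R B0 → L0 miss [-]
  7 | W B2 → L2 miss wb→B8 [D]
  8 | W B7 → L1 miss wb→B4 [D]
  9 | W B7 → L1 hit [D]
  10 | R B4 → L1 miss wb→B7 [-]

DIRTY = [2]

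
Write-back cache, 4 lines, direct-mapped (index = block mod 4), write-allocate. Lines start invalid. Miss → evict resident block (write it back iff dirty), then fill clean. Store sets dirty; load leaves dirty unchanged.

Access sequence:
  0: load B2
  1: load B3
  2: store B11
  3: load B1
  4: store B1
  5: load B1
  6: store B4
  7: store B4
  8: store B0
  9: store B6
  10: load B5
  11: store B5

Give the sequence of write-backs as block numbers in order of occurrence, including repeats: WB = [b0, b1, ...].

  0 | R B2 → L2 miss [-]
  1 | R B3 → L3 miss [-]
  2 | W B11 → L3 miss [D]
  3 | R B1 → L1 miss [-]
  4 | W B1 → L1 hit [D]
  5 | R B1 → L1 hit [D]
  6 | W B4 → L0 miss [D]
  7 | W B4 → L0 hit [D]
  8 | W B0 → L0 miss wb→B4 [D]
  9 | W B6 → L2 miss [D]
  10 | R B5 → L1 miss wb→B1 [-]
  11 | W B5 → L1 hit [D]

WB = [4, 1]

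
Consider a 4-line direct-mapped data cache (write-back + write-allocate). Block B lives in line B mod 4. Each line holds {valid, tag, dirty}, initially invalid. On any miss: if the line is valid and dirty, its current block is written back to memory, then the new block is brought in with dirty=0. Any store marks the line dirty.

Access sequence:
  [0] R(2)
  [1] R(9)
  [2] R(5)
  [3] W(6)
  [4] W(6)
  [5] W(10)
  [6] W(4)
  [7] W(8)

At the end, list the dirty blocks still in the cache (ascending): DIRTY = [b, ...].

0: R B2 -> L2 miss  d=-]
1: R B9 -> L1 miss  d=-]
2: R B5 -> L1 miss  d=-]
3: W B6 -> L2 miss  d=D]
4: W B6 -> L2 hit  d=D]
5: W B10 -> L2 miss wb->B6  d=D]
6: W B4 -> L0 miss  d=D]
7: W B8 -> L0 miss wb->B4  d=D]

DIRTY = [8, 10]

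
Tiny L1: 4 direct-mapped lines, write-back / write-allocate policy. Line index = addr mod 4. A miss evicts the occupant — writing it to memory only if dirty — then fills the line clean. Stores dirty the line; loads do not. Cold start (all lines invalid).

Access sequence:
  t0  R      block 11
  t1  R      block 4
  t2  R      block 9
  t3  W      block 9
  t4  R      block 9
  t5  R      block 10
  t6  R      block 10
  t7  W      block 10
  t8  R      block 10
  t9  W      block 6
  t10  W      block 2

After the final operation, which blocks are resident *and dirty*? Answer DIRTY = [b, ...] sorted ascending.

0: R B11 → L3 miss [-]
1: R B4 → L0 miss [-]
2: R B9 → L1 miss [-]
3: W B9 → L1 hit [D]
4: R B9 → L1 hit [D]
5: R B10 → L2 miss [-]
6: R B10 → L2 hit [-]
7: W B10 → L2 hit [D]
8: R B10 → L2 hit [D]
9: W B6 → L2 miss wb→B10 [D]
10: W B2 → L2 miss wb→B6 [D]

DIRTY = [2, 9]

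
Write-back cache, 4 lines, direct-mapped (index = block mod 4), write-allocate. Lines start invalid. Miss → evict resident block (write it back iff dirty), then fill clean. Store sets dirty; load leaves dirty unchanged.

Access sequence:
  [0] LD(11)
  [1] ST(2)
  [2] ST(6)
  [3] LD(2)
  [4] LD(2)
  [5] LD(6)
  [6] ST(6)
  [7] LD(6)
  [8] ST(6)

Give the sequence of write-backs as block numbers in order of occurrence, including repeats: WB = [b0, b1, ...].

0: R B11 → L3 miss [-]
1: W B2 → L2 miss [D]
2: W B6 → L2 miss wb→B2 [D]
3: R B2 → L2 miss wb→B6 [-]
4: R B2 → L2 hit [-]
5: R B6 → L2 miss [-]
6: W B6 → L2 hit [D]
7: R B6 → L2 hit [D]
8: W B6 → L2 hit [D]

WB = [2, 6]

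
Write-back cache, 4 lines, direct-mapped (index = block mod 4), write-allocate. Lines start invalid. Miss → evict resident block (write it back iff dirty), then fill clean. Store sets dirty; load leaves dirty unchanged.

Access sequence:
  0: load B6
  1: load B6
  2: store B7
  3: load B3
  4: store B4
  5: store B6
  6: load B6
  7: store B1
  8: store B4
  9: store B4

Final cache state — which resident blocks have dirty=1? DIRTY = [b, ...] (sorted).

DIRTY = [1, 4, 6]

  0 | R B6 → L2 miss [-]
  1 | R B6 → L2 hit [-]
  2 | W B7 → L3 miss [D]
  3 | R B3 → L3 miss wb→B7 [-]
  4 | W B4 → L0 miss [D]
  5 | W B6 → L2 hit [D]
  6 | R B6 → L2 hit [D]
  7 | W B1 → L1 miss [D]
  8 | W B4 → L0 hit [D]
  9 | W B4 → L0 hit [D]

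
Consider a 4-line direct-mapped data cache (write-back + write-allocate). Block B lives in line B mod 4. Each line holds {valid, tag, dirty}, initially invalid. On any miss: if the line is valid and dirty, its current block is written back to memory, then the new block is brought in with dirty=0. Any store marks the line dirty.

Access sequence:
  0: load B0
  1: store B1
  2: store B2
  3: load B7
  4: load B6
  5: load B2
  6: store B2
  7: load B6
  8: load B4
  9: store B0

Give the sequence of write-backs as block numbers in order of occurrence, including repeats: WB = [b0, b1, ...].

  0 | R B0 → L0 miss [-]
  1 | W B1 → L1 miss [D]
  2 | W B2 → L2 miss [D]
  3 | R B7 → L3 miss [-]
  4 | R B6 → L2 miss wb→B2 [-]
  5 | R B2 → L2 miss [-]
  6 | W B2 → L2 hit [D]
  7 | R B6 → L2 miss wb→B2 [-]
  8 | R B4 → L0 miss [-]
  9 | W B0 → L0 miss [D]

WB = [2, 2]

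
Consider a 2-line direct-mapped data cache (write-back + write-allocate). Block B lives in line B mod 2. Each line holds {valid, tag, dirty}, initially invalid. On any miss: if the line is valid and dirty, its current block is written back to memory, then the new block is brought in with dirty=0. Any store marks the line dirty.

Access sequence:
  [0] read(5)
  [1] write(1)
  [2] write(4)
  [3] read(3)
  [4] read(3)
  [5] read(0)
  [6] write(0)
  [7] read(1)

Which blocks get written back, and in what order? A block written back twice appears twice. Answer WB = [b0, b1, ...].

WB = [1, 4]

0: R B5 → L1 miss [-]
1: W B1 → L1 miss [D]
2: W B4 → L0 miss [D]
3: R B3 → L1 miss wb→B1 [-]
4: R B3 → L1 hit [-]
5: R B0 → L0 miss wb→B4 [-]
6: W B0 → L0 hit [D]
7: R B1 → L1 miss [-]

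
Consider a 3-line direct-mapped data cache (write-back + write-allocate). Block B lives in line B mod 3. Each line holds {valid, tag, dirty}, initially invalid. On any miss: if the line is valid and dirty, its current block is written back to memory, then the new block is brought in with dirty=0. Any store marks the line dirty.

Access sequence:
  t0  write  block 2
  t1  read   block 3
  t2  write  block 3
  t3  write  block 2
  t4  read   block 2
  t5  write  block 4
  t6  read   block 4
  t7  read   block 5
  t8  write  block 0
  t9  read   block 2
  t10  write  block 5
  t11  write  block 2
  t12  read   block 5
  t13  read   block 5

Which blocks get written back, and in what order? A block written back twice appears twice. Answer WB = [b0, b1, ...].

0: W B2 → L2 miss [D]
1: R B3 → L0 miss [-]
2: W B3 → L0 hit [D]
3: W B2 → L2 hit [D]
4: R B2 → L2 hit [D]
5: W B4 → L1 miss [D]
6: R B4 → L1 hit [D]
7: R B5 → L2 miss wb→B2 [-]
8: W B0 → L0 miss wb→B3 [D]
9: R B2 → L2 miss [-]
10: W B5 → L2 miss [D]
11: W B2 → L2 miss wb→B5 [D]
12: R B5 → L2 miss wb→B2 [-]
13: R B5 → L2 hit [-]

WB = [2, 3, 5, 2]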